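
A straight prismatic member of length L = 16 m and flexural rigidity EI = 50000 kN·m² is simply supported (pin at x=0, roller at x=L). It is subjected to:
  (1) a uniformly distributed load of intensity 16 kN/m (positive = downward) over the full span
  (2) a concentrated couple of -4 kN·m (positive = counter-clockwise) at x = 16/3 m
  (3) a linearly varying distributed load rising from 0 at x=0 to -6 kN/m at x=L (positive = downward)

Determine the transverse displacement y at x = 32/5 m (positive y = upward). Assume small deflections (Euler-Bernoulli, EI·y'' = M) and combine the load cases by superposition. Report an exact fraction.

y(32/5) = -31174496/146484375 m

Load 1 — uniform load w=16 kN/m over full span:
  y_1 = -wx(L³-2Lx²+x³)/(24EI) = -16·(32/5)·(16³-2·16·(32/5)²+(32/5)³)/(24·50000) = -507904/1953125 m
Load 2 — applied couple M₀=-4 kN·m at a=16/3 m (b=L-a=32/3):
  y_2 = (M₀x³/(6L)-M₀(x-a)²/2+C₁x)/EI  [x>a] with C₁=M₀(3b²-L²)/(6L)=-32/9 = ((-4)·(32/5)³/(6·16)-(-4)·((32/5)-(16/3))²/2+(-32/9)·(32/5))/50000 = -736/1171875 m
Load 3 — triangular load w₀=-6 kN/m (0→w₀ over full span):
  y_3 = -w₀x(7L⁴-10L²x²+3x⁴)/(360LEI) = -(-6)·(32/5)·(7·16⁴-10·16²·(32/5)²+3·(32/5)⁴)/(360·16·50000) = 2336768/48828125 m
Superposition: y = Σ y_i = -31174496/146484375 m ≈ -0.212818 m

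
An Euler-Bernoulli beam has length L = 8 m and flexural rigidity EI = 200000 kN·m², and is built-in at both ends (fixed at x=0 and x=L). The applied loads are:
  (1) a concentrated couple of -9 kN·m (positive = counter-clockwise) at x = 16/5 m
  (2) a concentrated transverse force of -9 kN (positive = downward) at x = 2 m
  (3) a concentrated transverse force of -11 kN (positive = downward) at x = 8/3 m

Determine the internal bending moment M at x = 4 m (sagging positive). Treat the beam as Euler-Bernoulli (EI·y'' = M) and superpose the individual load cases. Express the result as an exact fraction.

M(4) = -637/180 kN·m

Load 1 — applied couple M₀=-9 kN·m at a=16/5 m (b=L-a=24/5):
  M_1 = R_Ax - M_A - M₀  [x>a] with R_A=-81/50, M_A=-27/25 = (-81/50)·4 - (-27/25) - (-9) = 18/5 kN·m
Load 2 — point force P=-9 kN at a=2 m (b=L-a=6):
  M_2 = Pa²(a+3b)(L-x)/L³ - Pa²b/L²  [x>a] = (-9)·2²·(2+3·6)·(8-4)/8³ - (-9)·2²·6/8² = -9/4 kN·m
Load 3 — point force P=-11 kN at a=8/3 m (b=L-a=16/3):
  M_3 = Pa²(a+3b)(L-x)/L³ - Pa²b/L²  [x>a] = (-11)·(8/3)²·((8/3)+3·(16/3))·(8-4)/8³ - (-11)·(8/3)²·(16/3)/8² = -44/9 kN·m
Superposition: M = Σ M_i = -637/180 kN·m ≈ -3.538889 kN·m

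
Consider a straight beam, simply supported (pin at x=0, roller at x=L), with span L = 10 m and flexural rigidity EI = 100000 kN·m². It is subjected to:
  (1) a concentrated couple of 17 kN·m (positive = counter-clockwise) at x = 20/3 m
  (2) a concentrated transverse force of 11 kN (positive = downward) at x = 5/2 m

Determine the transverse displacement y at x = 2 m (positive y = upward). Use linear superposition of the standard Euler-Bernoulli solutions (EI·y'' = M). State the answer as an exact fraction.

Load 1 — applied couple M₀=17 kN·m at a=20/3 m (b=L-a=10/3):
  y_1 = (M₀x³/(6L)+C₁x)/EI  [x≤a] with C₁=M₀(3b²-L²)/(6L)=-170/9 = (17·2³/(6·10)+(-170/9)·2)/100000 = -799/2250000 m
Load 2 — point force P=11 kN at a=5/2 m (b=L-a=15/2):
  y_2 = -Pbx(L²-b²-x²)/(6LEI)  [x≤a] = -11·(15/2)·2·(10²-(15/2)²-2²)/(6·10·100000) = -1749/1600000 m
Superposition: y = Σ y_i = -104273/72000000 m ≈ -0.001448 m

y(2) = -104273/72000000 m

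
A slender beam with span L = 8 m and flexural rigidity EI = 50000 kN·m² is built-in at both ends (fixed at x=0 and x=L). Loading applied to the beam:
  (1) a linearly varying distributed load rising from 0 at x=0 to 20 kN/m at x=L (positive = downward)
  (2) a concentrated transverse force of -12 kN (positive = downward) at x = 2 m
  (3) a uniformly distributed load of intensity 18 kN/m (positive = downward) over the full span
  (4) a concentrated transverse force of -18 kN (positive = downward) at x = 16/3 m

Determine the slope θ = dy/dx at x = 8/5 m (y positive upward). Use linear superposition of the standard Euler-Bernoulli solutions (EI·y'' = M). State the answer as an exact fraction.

θ(8/5) = -1441/781250 rad

Load 1 — triangular load w₀=20 kN/m (0→w₀ over full span):
  θ_1 = -w₀(2x(L-x)(L-2x)(x+2L)+x²(L-x)²)/(120LEI) = -20·(2·(8/5)·(8-(8/5))·(8-2·(8/5))·((8/5)+2·8)+(8/5)²·(8-(8/5))²)/(120·8·50000) = -896/1171875 rad
Load 2 — point force P=-12 kN at a=2 m (b=L-a=6):
  θ_2 = -Pb²x(2aL-(3a+b)x)/(2L³EI)  [x≤a] = -(-12)·6²·(8/5)·(2·2·8-(3·2+6)·(8/5))/(2·8³·50000) = 27/156250 rad
Load 3 — uniform load w=18 kN/m over full span:
  θ_3 = -wx(L-x)(L-2x)/(12EI) = -18·(8/5)·(8-(8/5))·(8-2·(8/5))/(12·50000) = -576/390625 rad
Load 4 — point force P=-18 kN at a=16/3 m (b=L-a=8/3):
  θ_4 = -Pb²x(2aL-(3a+b)x)/(2L³EI)  [x≤a] = -(-18)·(8/3)²·(8/5)·(2·(16/3)·8-(3·(16/3)+(8/3))·(8/5))/(2·8³·50000) = 52/234375 rad
Superposition: θ = Σ θ_i = -1441/781250 rad ≈ -0.001844 rad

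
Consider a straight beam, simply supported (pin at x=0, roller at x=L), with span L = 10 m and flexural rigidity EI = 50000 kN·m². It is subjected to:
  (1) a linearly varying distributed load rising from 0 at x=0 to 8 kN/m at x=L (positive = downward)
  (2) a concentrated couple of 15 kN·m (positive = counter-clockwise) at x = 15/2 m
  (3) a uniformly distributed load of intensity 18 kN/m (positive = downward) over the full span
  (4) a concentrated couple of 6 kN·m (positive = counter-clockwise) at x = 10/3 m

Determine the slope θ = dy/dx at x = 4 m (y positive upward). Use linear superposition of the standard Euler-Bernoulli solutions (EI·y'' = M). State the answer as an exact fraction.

θ(4) = -204193/36000000 rad

Load 1 — triangular load w₀=8 kN/m (0→w₀ over full span):
  θ_1 = -w₀(7L⁴-30L²x²+15x⁴)/(360LEI) = -8·(7·10⁴-30·10²·4²+15·4⁴)/(360·10·50000) = -323/281250 rad
Load 2 — applied couple M₀=15 kN·m at a=15/2 m (b=L-a=5/2):
  θ_2 = (M₀x²/(2L)+C₁)/EI  [x≤a] with C₁=M₀(3b²-L²)/(6L)=-325/16 = (15·4²/(2·10)+(-325/16))/50000 = -133/800000 rad
Load 3 — uniform load w=18 kN/m over full span:
  θ_3 = -w(L³-6Lx²+4x³)/(24EI) = -18·(10³-6·10·4²+4·4³)/(24·50000) = -111/25000 rad
Load 4 — applied couple M₀=6 kN·m at a=10/3 m (b=L-a=20/3):
  θ_4 = (M₀x²/(2L)-M₀(x-a)+C₁)/EI  [x>a] with C₁=M₀(3b²-L²)/(6L)=10/3 = (6·4²/(2·10)-6·(4-(10/3))+(10/3))/50000 = 31/375000 rad
Superposition: θ = Σ θ_i = -204193/36000000 rad ≈ -0.005672 rad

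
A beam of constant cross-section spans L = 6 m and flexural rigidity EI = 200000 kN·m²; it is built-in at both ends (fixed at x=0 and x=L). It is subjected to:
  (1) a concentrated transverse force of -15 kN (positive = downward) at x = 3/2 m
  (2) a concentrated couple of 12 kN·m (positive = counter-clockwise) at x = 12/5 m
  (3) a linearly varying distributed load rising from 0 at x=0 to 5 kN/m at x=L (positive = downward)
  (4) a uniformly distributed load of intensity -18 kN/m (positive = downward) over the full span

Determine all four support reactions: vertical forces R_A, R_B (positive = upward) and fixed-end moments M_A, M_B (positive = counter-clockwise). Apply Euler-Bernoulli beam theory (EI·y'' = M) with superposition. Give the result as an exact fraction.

R_A = -47421/800 kN, M_A = -47373/800 kN·m, R_B = -38979/800 kN, M_B = 42447/800 kN·m

Load 1 — point force P=-15 kN at a=3/2 m (b=L-a=9/2):
  R_A = Pb²(3a+b)/L³ = (-15)·(9/2)²·(3·(3/2)+(9/2))/6³ = -405/32 kN
  M_A = Pab²/L² = (-15)·(3/2)·(9/2)²/6² = -405/32 kN·m
  R_B = Pa²(a+3b)/L³ = (-15)·(3/2)²·((3/2)+3·(9/2))/6³ = -75/32 kN
  M_B = -Pa²b/L² = -(-15)·(3/2)²·(9/2)/6² = 135/32 kN·m
Load 2 — applied couple M₀=12 kN·m at a=12/5 m (b=L-a=18/5):
  R_A = 6M₀ab/L³ = 6·12·(12/5)·(18/5)/6³ = 72/25 kN
  M_A = M₀b(2a-b)/L² = 12·(18/5)·(2·(12/5)-(18/5))/6² = 36/25 kN·m
  R_B = -6M₀ab/L³ = -6·12·(12/5)·(18/5)/6³ = -72/25 kN
  M_B = M₀a(2b-a)/L² = 12·(12/5)·(2·(18/5)-(12/5))/6² = 96/25 kN·m
Load 3 — triangular load w₀=5 kN/m (0→w₀ over full span):
  R_A = 3w₀L/20 = 3·5·6/20 = 9/2 kN
  M_A = w₀L²/30 = 5·6²/30 = 6 kN·m
  R_B = 7w₀L/20 = 7·5·6/20 = 21/2 kN
  M_B = -w₀L²/20 = -5·6²/20 = -9 kN·m
Load 4 — uniform load w=-18 kN/m over full span:
  R_A = wL/2 = (-18)·6/2 = -54 kN
  M_A = wL²/12 = (-18)·6²/12 = -54 kN·m
  R_B = wL/2 = (-18)·6/2 = -54 kN
  M_B = -wL²/12 = -(-18)·6²/12 = 54 kN·m
Superposition: R_A = -47421/800 kN, M_A = -47373/800 kN·m, R_B = -38979/800 kN, M_B = 42447/800 kN·m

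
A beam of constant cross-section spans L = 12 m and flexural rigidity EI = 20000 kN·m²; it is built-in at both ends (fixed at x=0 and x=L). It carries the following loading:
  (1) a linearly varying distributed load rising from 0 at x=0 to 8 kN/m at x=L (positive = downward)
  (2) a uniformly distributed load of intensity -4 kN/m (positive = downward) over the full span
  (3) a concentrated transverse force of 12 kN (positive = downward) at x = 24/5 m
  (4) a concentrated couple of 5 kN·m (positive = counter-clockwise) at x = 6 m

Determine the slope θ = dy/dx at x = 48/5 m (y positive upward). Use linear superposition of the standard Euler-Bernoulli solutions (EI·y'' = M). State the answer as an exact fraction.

θ(48/5) = 36717/31250000 rad

Load 1 — triangular load w₀=8 kN/m (0→w₀ over full span):
  θ_1 = -w₀(2x(L-x)(L-2x)(x+2L)+x²(L-x)²)/(120LEI) = -8·(2·(48/5)·(12-(48/5))·(12-2·(48/5))·((48/5)+2·12)+(48/5)²·(12-(48/5))²)/(120·12·20000) = 1152/390625 rad
Load 2 — uniform load w=-4 kN/m over full span:
  θ_2 = -wx(L-x)(L-2x)/(12EI) = -(-4)·(48/5)·(12-(48/5))·(12-2·(48/5))/(12·20000) = -216/78125 rad
Load 3 — point force P=12 kN at a=24/5 m (b=L-a=36/5):
  θ_3 = Pa²(L-x)(2bL-(3b+a)(L-x))/(2L³EI)  [x>a] = 12·(24/5)²·(12-(48/5))·(2·(36/5)·12-(3·(36/5)+(24/5))·(12-(48/5)))/(2·12³·20000) = 2052/1953125 rad
Load 4 — applied couple M₀=5 kN·m at a=6 m (b=L-a=6):
  θ_4 = (R_Ax²/2 - M_Ax - M₀(x-a))/EI  [x>a] with R_A=5/8, M_A=5/4 = ((5/8)·(48/5)²/2 - (5/4)·(48/5) - 5·((48/5)-6))/20000 = -3/50000 rad
Superposition: θ = Σ θ_i = 36717/31250000 rad ≈ 0.001175 rad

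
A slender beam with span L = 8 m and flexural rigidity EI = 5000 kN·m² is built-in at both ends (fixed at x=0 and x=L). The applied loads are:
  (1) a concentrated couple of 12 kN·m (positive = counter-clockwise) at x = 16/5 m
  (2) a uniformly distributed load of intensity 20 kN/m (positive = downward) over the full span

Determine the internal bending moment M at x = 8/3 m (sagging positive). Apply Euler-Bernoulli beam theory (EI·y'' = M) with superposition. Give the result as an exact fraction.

Load 1 — applied couple M₀=12 kN·m at a=16/5 m (b=L-a=24/5):
  M_1 = R_Ax - M_A  [x≤a] with R_A=54/25, M_A=36/25 = (54/25)·(8/3) - (36/25) = 108/25 kN·m
Load 2 — uniform load w=20 kN/m over full span:
  M_2 = wLx/2 - wL²/12 - wx²/2 = 20·8·(8/3)/2 - 20·8²/12 - 20·(8/3)²/2 = 320/9 kN·m
Superposition: M = Σ M_i = 8972/225 kN·m ≈ 39.875556 kN·m

M(8/3) = 8972/225 kN·m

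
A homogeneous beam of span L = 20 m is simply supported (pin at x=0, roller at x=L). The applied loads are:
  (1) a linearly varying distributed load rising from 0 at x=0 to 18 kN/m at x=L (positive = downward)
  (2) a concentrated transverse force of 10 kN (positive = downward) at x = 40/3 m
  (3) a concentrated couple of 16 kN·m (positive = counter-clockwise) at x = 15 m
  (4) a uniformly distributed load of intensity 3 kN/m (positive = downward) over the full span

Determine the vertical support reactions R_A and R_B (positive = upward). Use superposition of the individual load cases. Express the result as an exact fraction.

R_A = 1412/15 kN, R_B = 2338/15 kN

Load 1 — triangular load w₀=18 kN/m (0→w₀ over full span):
  R_A = w₀L/6 = 18·20/6 = 60 kN
  R_B = w₀L/3 = 18·20/3 = 120 kN
Load 2 — point force P=10 kN at a=40/3 m (b=L-a=20/3):
  R_A = Pb/L = 10·(20/3)/20 = 10/3 kN
  R_B = Pa/L = 10·(40/3)/20 = 20/3 kN
Load 3 — applied couple M₀=16 kN·m at a=15 m (b=L-a=5):
  R_A = M₀/L = 16/20 = 4/5 kN
  R_B = -M₀/L = -16/20 = -4/5 kN
Load 4 — uniform load w=3 kN/m over full span:
  R_A = wL/2 = 3·20/2 = 30 kN
  R_B = wL/2 = 3·20/2 = 30 kN
Superposition: R_A = 1412/15 kN, R_B = 2338/15 kN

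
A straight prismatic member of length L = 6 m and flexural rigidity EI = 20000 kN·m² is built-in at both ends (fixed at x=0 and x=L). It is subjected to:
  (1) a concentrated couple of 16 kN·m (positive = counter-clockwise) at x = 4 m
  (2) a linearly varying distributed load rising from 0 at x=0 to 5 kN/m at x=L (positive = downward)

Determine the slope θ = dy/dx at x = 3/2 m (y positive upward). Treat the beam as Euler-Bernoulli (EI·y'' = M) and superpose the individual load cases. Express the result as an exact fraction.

Load 1 — applied couple M₀=16 kN·m at a=4 m (b=L-a=2):
  θ_1 = (R_Ax²/2 - M_Ax)/EI  [x≤a] with R_A=32/9, M_A=16/3 = ((32/9)·(3/2)²/2 - (16/3)·(3/2))/20000 = -1/5000 rad
Load 2 — triangular load w₀=5 kN/m (0→w₀ over full span):
  θ_2 = -w₀(2x(L-x)(L-2x)(x+2L)+x²(L-x)²)/(120LEI) = -5·(2·(3/2)·(6-(3/2))·(6-2·(3/2))·((3/2)+2·6)+(3/2)²·(6-(3/2))²)/(120·6·20000) = -1053/5120000 rad
Superposition: θ = Σ θ_i = -2077/5120000 rad ≈ -0.000406 rad

θ(3/2) = -2077/5120000 rad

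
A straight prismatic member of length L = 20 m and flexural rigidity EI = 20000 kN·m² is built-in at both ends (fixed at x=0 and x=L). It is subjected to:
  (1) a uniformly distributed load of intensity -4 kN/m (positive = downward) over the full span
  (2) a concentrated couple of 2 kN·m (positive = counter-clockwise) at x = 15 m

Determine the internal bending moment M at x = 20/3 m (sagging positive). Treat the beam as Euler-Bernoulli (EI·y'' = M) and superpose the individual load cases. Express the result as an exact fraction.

M(20/3) = -3191/72 kN·m

Load 1 — uniform load w=-4 kN/m over full span:
  M_1 = wLx/2 - wL²/12 - wx²/2 = (-4)·20·(20/3)/2 - (-4)·20²/12 - (-4)·(20/3)²/2 = -400/9 kN·m
Load 2 — applied couple M₀=2 kN·m at a=15 m (b=L-a=5):
  M_2 = R_Ax - M_A  [x≤a] with R_A=9/80, M_A=5/8 = (9/80)·(20/3) - (5/8) = 1/8 kN·m
Superposition: M = Σ M_i = -3191/72 kN·m ≈ -44.319444 kN·m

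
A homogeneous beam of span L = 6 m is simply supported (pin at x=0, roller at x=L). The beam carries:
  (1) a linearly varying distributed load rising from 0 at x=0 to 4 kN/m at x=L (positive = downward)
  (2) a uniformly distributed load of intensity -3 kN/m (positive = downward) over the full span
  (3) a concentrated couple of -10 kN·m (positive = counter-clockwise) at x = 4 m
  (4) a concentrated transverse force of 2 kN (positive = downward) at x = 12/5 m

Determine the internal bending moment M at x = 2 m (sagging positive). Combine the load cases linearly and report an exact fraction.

M(2) = -262/45 kN·m

Load 1 — triangular load w₀=4 kN/m (0→w₀ over full span):
  M_1 = w₀Lx/6 - w₀x³/(6L) = 4·6·2/6 - 4·2³/(6·6) = 64/9 kN·m
Load 2 — uniform load w=-3 kN/m over full span:
  M_2 = wx(L-x)/2 = (-3)·2·(6-2)/2 = -12 kN·m
Load 3 — applied couple M₀=-10 kN·m at a=4 m (b=L-a=2):
  M_3 = M₀x/L  [x≤a] = (-10)·2/6 = -10/3 kN·m
Load 4 — point force P=2 kN at a=12/5 m (b=L-a=18/5):
  M_4 = Pbx/L  [x≤a] = 2·(18/5)·2/6 = 12/5 kN·m
Superposition: M = Σ M_i = -262/45 kN·m ≈ -5.822222 kN·m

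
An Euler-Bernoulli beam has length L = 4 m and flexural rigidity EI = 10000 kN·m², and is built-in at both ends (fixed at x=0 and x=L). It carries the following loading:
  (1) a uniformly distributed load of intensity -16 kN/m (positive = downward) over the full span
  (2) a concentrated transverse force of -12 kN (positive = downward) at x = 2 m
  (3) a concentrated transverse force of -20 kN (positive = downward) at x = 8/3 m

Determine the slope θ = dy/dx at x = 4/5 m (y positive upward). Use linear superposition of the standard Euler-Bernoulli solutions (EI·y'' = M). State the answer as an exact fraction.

θ(4/5) = 5971/4218750 rad

Load 1 — uniform load w=-16 kN/m over full span:
  θ_1 = -wx(L-x)(L-2x)/(12EI) = -(-16)·(4/5)·(4-(4/5))·(4-2·(4/5))/(12·10000) = 64/78125 rad
Load 2 — point force P=-12 kN at a=2 m (b=L-a=2):
  θ_2 = -Pb²x(2aL-(3a+b)x)/(2L³EI)  [x≤a] = -(-12)·2²·(4/5)·(2·2·4-(3·2+2)·(4/5))/(2·4³·10000) = 9/31250 rad
Load 3 — point force P=-20 kN at a=8/3 m (b=L-a=4/3):
  θ_3 = -Pb²x(2aL-(3a+b)x)/(2L³EI)  [x≤a] = -(-20)·(4/3)²·(4/5)·(2·(8/3)·4-(3·(8/3)+(4/3))·(4/5))/(2·4³·10000) = 26/84375 rad
Superposition: θ = Σ θ_i = 5971/4218750 rad ≈ 0.001415 rad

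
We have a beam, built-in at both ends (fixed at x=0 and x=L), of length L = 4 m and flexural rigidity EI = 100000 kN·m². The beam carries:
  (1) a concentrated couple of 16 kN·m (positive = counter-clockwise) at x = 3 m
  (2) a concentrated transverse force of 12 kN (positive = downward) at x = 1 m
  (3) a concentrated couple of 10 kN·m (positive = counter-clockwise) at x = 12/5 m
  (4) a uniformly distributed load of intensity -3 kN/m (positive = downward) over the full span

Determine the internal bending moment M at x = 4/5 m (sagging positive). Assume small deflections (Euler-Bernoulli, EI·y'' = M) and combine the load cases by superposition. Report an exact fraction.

M(4/5) = -21/100 kN·m

Load 1 — applied couple M₀=16 kN·m at a=3 m (b=L-a=1):
  M_1 = R_Ax - M_A  [x≤a] with R_A=9/2, M_A=5 = (9/2)·(4/5) - 5 = -7/5 kN·m
Load 2 — point force P=12 kN at a=1 m (b=L-a=3):
  M_2 = Pb²(3a+b)x/L³ - Pab²/L²  [x≤a] = 12·3²·(3·1+3)·(4/5)/4³ - 12·1·3²/4² = 27/20 kN·m
Load 3 — applied couple M₀=10 kN·m at a=12/5 m (b=L-a=8/5):
  M_3 = R_Ax - M_A  [x≤a] with R_A=18/5, M_A=16/5 = (18/5)·(4/5) - (16/5) = -8/25 kN·m
Load 4 — uniform load w=-3 kN/m over full span:
  M_4 = wLx/2 - wL²/12 - wx²/2 = (-3)·4·(4/5)/2 - (-3)·4²/12 - (-3)·(4/5)²/2 = 4/25 kN·m
Superposition: M = Σ M_i = -21/100 kN·m ≈ -0.210000 kN·m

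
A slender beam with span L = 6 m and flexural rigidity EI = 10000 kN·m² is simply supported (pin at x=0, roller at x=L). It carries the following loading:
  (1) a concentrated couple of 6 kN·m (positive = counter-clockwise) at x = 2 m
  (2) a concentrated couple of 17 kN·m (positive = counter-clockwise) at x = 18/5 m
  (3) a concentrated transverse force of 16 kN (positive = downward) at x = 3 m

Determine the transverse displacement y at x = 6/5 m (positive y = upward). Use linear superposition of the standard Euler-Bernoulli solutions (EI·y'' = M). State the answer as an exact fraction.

y(6/5) = -3/625 m

Load 1 — applied couple M₀=6 kN·m at a=2 m (b=L-a=4):
  y_1 = (M₀x³/(6L)+C₁x)/EI  [x≤a] with C₁=M₀(3b²-L²)/(6L)=2 = (6·(6/5)³/(6·6)+2·(6/5))/10000 = 21/78125 m
Load 2 — applied couple M₀=17 kN·m at a=18/5 m (b=L-a=12/5):
  y_2 = (M₀x³/(6L)+C₁x)/EI  [x≤a] with C₁=M₀(3b²-L²)/(6L)=-221/25 = (17·(6/5)³/(6·6)+(-221/25)·(6/5))/10000 = -153/156250 m
Load 3 — point force P=16 kN at a=3 m (b=L-a=3):
  y_3 = -Pbx(L²-b²-x²)/(6LEI)  [x≤a] = -16·3·(6/5)·(6²-3²-(6/5)²)/(6·6·10000) = -639/156250 m
Superposition: y = Σ y_i = -3/625 m ≈ -0.004800 m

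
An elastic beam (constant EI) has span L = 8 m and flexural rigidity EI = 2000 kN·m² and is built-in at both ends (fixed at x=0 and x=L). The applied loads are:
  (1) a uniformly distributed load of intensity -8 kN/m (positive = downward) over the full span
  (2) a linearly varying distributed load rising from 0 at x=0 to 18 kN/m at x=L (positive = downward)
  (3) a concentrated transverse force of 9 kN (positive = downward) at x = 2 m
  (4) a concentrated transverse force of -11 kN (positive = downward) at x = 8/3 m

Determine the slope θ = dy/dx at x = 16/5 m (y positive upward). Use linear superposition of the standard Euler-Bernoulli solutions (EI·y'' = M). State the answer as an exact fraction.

θ(16/5) = -1466/703125 rad

Load 1 — uniform load w=-8 kN/m over full span:
  θ_1 = -wx(L-x)(L-2x)/(12EI) = -(-8)·(16/5)·(8-(16/5))·(8-2·(16/5))/(12·2000) = 128/15625 rad
Load 2 — triangular load w₀=18 kN/m (0→w₀ over full span):
  θ_2 = -w₀(2x(L-x)(L-2x)(x+2L)+x²(L-x)²)/(120LEI) = -18·(2·(16/5)·(8-(16/5))·(8-2·(16/5))·((16/5)+2·8)+(16/5)²·(8-(16/5))²)/(120·8·2000) = -864/78125 rad
Load 3 — point force P=9 kN at a=2 m (b=L-a=6):
  θ_3 = Pa²(L-x)(2bL-(3b+a)(L-x))/(2L³EI)  [x>a] = 9·2²·(8-(16/5))·(2·6·8-(3·6+2)·(8-(16/5)))/(2·8³·2000) = 0 rad
Load 4 — point force P=-11 kN at a=8/3 m (b=L-a=16/3):
  θ_4 = Pa²(L-x)(2bL-(3b+a)(L-x))/(2L³EI)  [x>a] = (-11)·(8/3)²·(8-(16/5))·(2·(16/3)·8-(3·(16/3)+(8/3))·(8-(16/5)))/(2·8³·2000) = 22/28125 rad
Superposition: θ = Σ θ_i = -1466/703125 rad ≈ -0.002085 rad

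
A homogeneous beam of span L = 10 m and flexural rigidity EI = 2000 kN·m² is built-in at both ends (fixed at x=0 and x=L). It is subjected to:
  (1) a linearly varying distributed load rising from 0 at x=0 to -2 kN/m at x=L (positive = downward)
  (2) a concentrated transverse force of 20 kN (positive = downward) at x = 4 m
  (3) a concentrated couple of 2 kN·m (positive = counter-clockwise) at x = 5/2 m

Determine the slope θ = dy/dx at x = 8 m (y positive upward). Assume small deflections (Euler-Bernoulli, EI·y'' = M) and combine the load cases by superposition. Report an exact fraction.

θ(8) = 281/37500 rad

Load 1 — triangular load w₀=-2 kN/m (0→w₀ over full span):
  θ_1 = -w₀(2x(L-x)(L-2x)(x+2L)+x²(L-x)²)/(120LEI) = -(-2)·(2·8·(10-8)·(10-2·8)·(8+2·10)+8²·(10-8)²)/(120·10·2000) = -8/1875 rad
Load 2 — point force P=20 kN at a=4 m (b=L-a=6):
  θ_2 = Pa²(L-x)(2bL-(3b+a)(L-x))/(2L³EI)  [x>a] = 20·4²·(10-8)·(2·6·10-(3·6+4)·(10-8))/(2·10³·2000) = 38/3125 rad
Load 3 — applied couple M₀=2 kN·m at a=5/2 m (b=L-a=15/2):
  θ_3 = (R_Ax²/2 - M_Ax - M₀(x-a))/EI  [x>a] with R_A=9/40, M_A=-3/8 = ((9/40)·8²/2 - (-3/8)·8 - 2·(8-(5/2)))/2000 = -1/2500 rad
Superposition: θ = Σ θ_i = 281/37500 rad ≈ 0.007493 rad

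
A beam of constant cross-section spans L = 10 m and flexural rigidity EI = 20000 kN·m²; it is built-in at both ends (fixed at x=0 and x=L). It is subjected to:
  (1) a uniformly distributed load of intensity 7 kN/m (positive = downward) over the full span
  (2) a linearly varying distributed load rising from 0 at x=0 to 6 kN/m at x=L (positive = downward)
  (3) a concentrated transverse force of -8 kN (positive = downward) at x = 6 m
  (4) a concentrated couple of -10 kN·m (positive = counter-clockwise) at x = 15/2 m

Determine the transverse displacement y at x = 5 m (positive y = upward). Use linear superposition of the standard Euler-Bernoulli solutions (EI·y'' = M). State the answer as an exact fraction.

Load 1 — uniform load w=7 kN/m over full span:
  y_1 = -wx²(L-x)²/(24EI) = -7·5²·(10-5)²/(24·20000) = -7/768 m
Load 2 — triangular load w₀=6 kN/m (0→w₀ over full span):
  y_2 = -w₀x²(L-x)²(x+2L)/(120LEI) = -6·5²·(10-5)²·(5+2·10)/(120·10·20000) = -1/256 m
Load 3 — point force P=-8 kN at a=6 m (b=L-a=4):
  y_3 = -Pb²x²(3aL-(3a+b)x)/(6L³EI)  [x≤a] = -(-8)·4²·5²·(3·6·10-(3·6+4)·5)/(6·10³·20000) = 7/3750 m
Load 4 — applied couple M₀=-10 kN·m at a=15/2 m (b=L-a=5/2):
  y_4 = (R_Ax³/6 - M_Ax²/2)/EI  [x≤a] with R_A=-9/8, M_A=-25/8 = ((-9/8)·5³/6 - (-25/8)·5²/2)/20000 = 1/1280 m
Superposition: y = Σ y_i = -4979/480000 m ≈ -0.010373 m

y(5) = -4979/480000 m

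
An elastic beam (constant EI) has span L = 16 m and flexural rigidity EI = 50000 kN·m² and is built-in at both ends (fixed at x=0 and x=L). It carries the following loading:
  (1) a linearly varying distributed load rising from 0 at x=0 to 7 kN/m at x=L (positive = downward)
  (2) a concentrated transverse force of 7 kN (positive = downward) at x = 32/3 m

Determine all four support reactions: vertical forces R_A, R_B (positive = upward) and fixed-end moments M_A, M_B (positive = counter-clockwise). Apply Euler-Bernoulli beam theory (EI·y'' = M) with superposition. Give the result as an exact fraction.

R_A = 2513/135 kN, M_A = 9184/135 kN·m, R_B = 5992/135 kN, M_B = -14336/135 kN·m

Load 1 — triangular load w₀=7 kN/m (0→w₀ over full span):
  R_A = 3w₀L/20 = 3·7·16/20 = 84/5 kN
  M_A = w₀L²/30 = 7·16²/30 = 896/15 kN·m
  R_B = 7w₀L/20 = 7·7·16/20 = 196/5 kN
  M_B = -w₀L²/20 = -7·16²/20 = -448/5 kN·m
Load 2 — point force P=7 kN at a=32/3 m (b=L-a=16/3):
  R_A = Pb²(3a+b)/L³ = 7·(16/3)²·(3·(32/3)+(16/3))/16³ = 49/27 kN
  M_A = Pab²/L² = 7·(32/3)·(16/3)²/16² = 224/27 kN·m
  R_B = Pa²(a+3b)/L³ = 7·(32/3)²·((32/3)+3·(16/3))/16³ = 140/27 kN
  M_B = -Pa²b/L² = -7·(32/3)²·(16/3)/16² = -448/27 kN·m
Superposition: R_A = 2513/135 kN, M_A = 9184/135 kN·m, R_B = 5992/135 kN, M_B = -14336/135 kN·m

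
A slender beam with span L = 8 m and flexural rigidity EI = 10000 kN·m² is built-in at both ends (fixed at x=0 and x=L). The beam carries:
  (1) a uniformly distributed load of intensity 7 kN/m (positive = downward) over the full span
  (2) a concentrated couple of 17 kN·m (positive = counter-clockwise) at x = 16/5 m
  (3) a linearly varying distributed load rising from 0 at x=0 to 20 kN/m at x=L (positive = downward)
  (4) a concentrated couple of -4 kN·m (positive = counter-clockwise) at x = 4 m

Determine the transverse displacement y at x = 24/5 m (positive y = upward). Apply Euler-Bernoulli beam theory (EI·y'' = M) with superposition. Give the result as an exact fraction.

Load 1 — uniform load w=7 kN/m over full span:
  y_1 = -wx²(L-x)²/(24EI) = -7·(24/5)²·(8-(24/5))²/(24·10000) = -2688/390625 m
Load 2 — applied couple M₀=17 kN·m at a=16/5 m (b=L-a=24/5):
  y_2 = (R_Ax³/6 - M_Ax²/2 - M₀(x-a)²/2)/EI  [x>a] with R_A=153/50, M_A=51/25 = ((153/50)·(24/5)³/6 - (51/25)·(24/5)²/2 - 17·((24/5)-(16/5))²/2)/10000 = 2176/1953125 m
Load 3 — triangular load w₀=20 kN/m (0→w₀ over full span):
  y_3 = -w₀x²(L-x)²(x+2L)/(120LEI) = -20·(24/5)²·(8-(24/5))²·((24/5)+2·8)/(120·8·10000) = -19968/1953125 m
Load 4 — applied couple M₀=-4 kN·m at a=4 m (b=L-a=4):
  y_4 = (R_Ax³/6 - M_Ax²/2 - M₀(x-a)²/2)/EI  [x>a] with R_A=-3/4, M_A=-1 = ((-3/4)·(24/5)³/6 - (-1)·(24/5)²/2 - (-4)·((24/5)-4)²/2)/10000 = -8/78125 m
Superposition: y = Σ y_i = -31432/1953125 m ≈ -0.016093 m

y(24/5) = -31432/1953125 m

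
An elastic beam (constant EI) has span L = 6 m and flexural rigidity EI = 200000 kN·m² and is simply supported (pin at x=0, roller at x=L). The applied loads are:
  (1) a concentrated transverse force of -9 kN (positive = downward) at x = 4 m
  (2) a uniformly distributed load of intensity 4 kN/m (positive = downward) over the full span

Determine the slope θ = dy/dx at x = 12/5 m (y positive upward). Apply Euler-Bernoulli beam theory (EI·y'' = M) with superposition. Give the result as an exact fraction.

θ(12/5) = -103/6250000 rad

Load 1 — point force P=-9 kN at a=4 m (b=L-a=2):
  θ_1 = -Pb(L²-b²-3x²)/(6LEI)  [x≤a] = -(-9)·2·(6²-2²-3·(12/5)²)/(6·6·200000) = 23/625000 rad
Load 2 — uniform load w=4 kN/m over full span:
  θ_2 = -w(L³-6Lx²+4x³)/(24EI) = -4·(6³-6·6·(12/5)²+4·(12/5)³)/(24·200000) = -333/6250000 rad
Superposition: θ = Σ θ_i = -103/6250000 rad ≈ -0.000016 rad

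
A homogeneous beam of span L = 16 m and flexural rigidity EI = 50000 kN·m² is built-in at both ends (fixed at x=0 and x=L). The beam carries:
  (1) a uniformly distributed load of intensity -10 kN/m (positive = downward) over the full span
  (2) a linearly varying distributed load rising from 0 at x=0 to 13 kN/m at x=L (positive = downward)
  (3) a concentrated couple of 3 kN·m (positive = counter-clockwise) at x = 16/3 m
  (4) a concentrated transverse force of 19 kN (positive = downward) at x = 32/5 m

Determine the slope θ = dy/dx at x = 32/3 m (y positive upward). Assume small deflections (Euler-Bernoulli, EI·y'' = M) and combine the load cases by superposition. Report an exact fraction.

Load 1 — uniform load w=-10 kN/m over full span:
  θ_1 = -wx(L-x)(L-2x)/(12EI) = -(-10)·(32/3)·(16-(32/3))·(16-2·(32/3))/(12·50000) = -256/50625 rad
Load 2 — triangular load w₀=13 kN/m (0→w₀ over full span):
  θ_2 = -w₀(2x(L-x)(L-2x)(x+2L)+x²(L-x)²)/(120LEI) = -13·(2·(32/3)·(16-(32/3))·(16-2·(32/3))·((32/3)+2·16)+(32/3)²·(16-(32/3))²)/(120·16·50000) = 11648/3796875 rad
Load 3 — applied couple M₀=3 kN·m at a=16/3 m (b=L-a=32/3):
  θ_3 = (R_Ax²/2 - M_Ax - M₀(x-a))/EI  [x>a] with R_A=1/4, M_A=0 = ((1/4)·(32/3)²/2 - 0·(32/3) - 3·((32/3)-(16/3)))/50000 = -1/28125 rad
Load 4 — point force P=19 kN at a=32/5 m (b=L-a=48/5):
  θ_4 = Pa²(L-x)(2bL-(3b+a)(L-x))/(2L³EI)  [x>a] = 19·(32/5)²·(16-(32/3))·(2·(48/5)·16-(3·(48/5)+(32/5))·(16-(32/3)))/(2·16³·50000) = 4256/3515625 rad
Superposition: θ = Σ θ_i = -77263/94921875 rad ≈ -0.000814 rad

θ(32/3) = -77263/94921875 rad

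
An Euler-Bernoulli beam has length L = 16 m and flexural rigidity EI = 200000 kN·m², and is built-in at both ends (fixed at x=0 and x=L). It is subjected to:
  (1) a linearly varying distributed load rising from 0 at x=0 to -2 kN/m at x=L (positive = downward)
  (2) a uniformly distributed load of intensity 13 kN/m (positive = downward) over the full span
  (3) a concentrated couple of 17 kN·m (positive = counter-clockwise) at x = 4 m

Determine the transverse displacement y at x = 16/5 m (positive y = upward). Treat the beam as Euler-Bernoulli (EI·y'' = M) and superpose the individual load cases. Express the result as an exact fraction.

Load 1 — triangular load w₀=-2 kN/m (0→w₀ over full span):
  y_1 = -w₀x²(L-x)²(x+2L)/(120LEI) = -(-2)·(16/5)²·(16-(16/5))²·((16/5)+2·16)/(120·16·200000) = 45056/146484375 m
Load 2 — uniform load w=13 kN/m over full span:
  y_2 = -wx²(L-x)²/(24EI) = -13·(16/5)²·(16-(16/5))²/(24·200000) = -26624/5859375 m
Load 3 — applied couple M₀=17 kN·m at a=4 m (b=L-a=12):
  y_3 = (R_Ax³/6 - M_Ax²/2)/EI  [x≤a] with R_A=153/128, M_A=-51/16 = ((153/128)·(16/5)³/6 - (-51/16)·(16/5)²/2)/200000 = 357/3125000 m
Superposition: y = Σ y_i = -1610159/390625000 m ≈ -0.004122 m

y(16/5) = -1610159/390625000 m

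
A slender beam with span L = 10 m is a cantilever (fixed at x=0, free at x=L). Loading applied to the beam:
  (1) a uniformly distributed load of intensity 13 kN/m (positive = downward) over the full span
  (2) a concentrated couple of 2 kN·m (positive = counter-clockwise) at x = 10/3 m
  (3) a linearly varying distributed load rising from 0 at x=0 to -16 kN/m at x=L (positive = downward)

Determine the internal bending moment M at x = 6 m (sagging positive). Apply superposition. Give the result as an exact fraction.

M(6) = 104/15 kN·m

Load 1 — uniform load w=13 kN/m over full span:
  M_1 = -w(L-x)²/2 = -13·(10-6)²/2 = -104 kN·m
Load 2 — applied couple M₀=2 kN·m at a=10/3 m (b=L-a=20/3):
  M_2 = 0  [x>a] = 0 kN·m
Load 3 — triangular load w₀=-16 kN/m (0→w₀ over full span):
  M_3 = w₀Lx/2 - w₀L²/3 - w₀x³/(6L) = (-16)·10·6/2 - (-16)·10²/3 - (-16)·6³/(6·10) = 1664/15 kN·m
Superposition: M = Σ M_i = 104/15 kN·m ≈ 6.933333 kN·m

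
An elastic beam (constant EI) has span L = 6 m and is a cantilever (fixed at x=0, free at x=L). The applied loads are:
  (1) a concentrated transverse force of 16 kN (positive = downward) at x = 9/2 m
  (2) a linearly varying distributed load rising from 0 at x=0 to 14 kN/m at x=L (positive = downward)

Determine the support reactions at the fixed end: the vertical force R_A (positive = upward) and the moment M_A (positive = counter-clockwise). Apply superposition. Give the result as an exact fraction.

Load 1 — point force P=16 kN at a=9/2 m (b=L-a=3/2):
  R_A = P = 16 kN
  M_A = Pa = 16·(9/2) = 72 kN·m
Load 2 — triangular load w₀=14 kN/m (0→w₀ over full span):
  R_A = w₀L/2 = 14·6/2 = 42 kN
  M_A = w₀L²/3 = 14·6²/3 = 168 kN·m
Superposition: R_A = 58 kN, M_A = 240 kN·m

R_A = 58 kN, M_A = 240 kN·m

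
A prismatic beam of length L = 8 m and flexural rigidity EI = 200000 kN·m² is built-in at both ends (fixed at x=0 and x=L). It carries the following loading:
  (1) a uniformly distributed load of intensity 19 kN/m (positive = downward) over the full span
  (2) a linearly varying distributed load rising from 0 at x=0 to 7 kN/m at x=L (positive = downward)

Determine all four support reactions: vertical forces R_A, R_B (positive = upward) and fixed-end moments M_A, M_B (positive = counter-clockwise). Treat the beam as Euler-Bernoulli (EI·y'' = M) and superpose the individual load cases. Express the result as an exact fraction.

R_A = 422/5 kN, M_A = 1744/15 kN·m, R_B = 478/5 kN, M_B = -1856/15 kN·m

Load 1 — uniform load w=19 kN/m over full span:
  R_A = wL/2 = 19·8/2 = 76 kN
  M_A = wL²/12 = 19·8²/12 = 304/3 kN·m
  R_B = wL/2 = 19·8/2 = 76 kN
  M_B = -wL²/12 = -19·8²/12 = -304/3 kN·m
Load 2 — triangular load w₀=7 kN/m (0→w₀ over full span):
  R_A = 3w₀L/20 = 3·7·8/20 = 42/5 kN
  M_A = w₀L²/30 = 7·8²/30 = 224/15 kN·m
  R_B = 7w₀L/20 = 7·7·8/20 = 98/5 kN
  M_B = -w₀L²/20 = -7·8²/20 = -112/5 kN·m
Superposition: R_A = 422/5 kN, M_A = 1744/15 kN·m, R_B = 478/5 kN, M_B = -1856/15 kN·m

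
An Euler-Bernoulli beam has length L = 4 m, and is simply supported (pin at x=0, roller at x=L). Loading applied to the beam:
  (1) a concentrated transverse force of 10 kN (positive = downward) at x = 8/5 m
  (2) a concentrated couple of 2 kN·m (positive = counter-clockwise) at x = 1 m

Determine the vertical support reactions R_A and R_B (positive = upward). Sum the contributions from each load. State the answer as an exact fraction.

R_A = 13/2 kN, R_B = 7/2 kN

Load 1 — point force P=10 kN at a=8/5 m (b=L-a=12/5):
  R_A = Pb/L = 10·(12/5)/4 = 6 kN
  R_B = Pa/L = 10·(8/5)/4 = 4 kN
Load 2 — applied couple M₀=2 kN·m at a=1 m (b=L-a=3):
  R_A = M₀/L = 2/4 = 1/2 kN
  R_B = -M₀/L = -2/4 = -1/2 kN
Superposition: R_A = 13/2 kN, R_B = 7/2 kN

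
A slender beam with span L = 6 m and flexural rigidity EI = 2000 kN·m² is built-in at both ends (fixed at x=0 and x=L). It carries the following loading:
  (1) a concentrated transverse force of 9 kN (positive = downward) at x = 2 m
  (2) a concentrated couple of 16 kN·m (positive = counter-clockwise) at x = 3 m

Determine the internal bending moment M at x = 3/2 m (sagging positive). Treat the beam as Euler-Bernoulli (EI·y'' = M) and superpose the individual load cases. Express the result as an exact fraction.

M(3/2) = 4 kN·m

Load 1 — point force P=9 kN at a=2 m (b=L-a=4):
  M_1 = Pb²(3a+b)x/L³ - Pab²/L²  [x≤a] = 9·4²·(3·2+4)·(3/2)/6³ - 9·2·4²/6² = 2 kN·m
Load 2 — applied couple M₀=16 kN·m at a=3 m (b=L-a=3):
  M_2 = R_Ax - M_A  [x≤a] with R_A=4, M_A=4 = 4·(3/2) - 4 = 2 kN·m
Superposition: M = Σ M_i = 4 kN·m ≈ 4.000000 kN·m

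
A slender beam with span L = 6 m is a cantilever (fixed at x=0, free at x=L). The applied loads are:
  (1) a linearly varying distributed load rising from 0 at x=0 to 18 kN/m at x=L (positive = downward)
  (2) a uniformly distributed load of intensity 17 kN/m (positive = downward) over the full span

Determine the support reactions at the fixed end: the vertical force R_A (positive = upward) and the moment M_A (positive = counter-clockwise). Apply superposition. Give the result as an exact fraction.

Load 1 — triangular load w₀=18 kN/m (0→w₀ over full span):
  R_A = w₀L/2 = 18·6/2 = 54 kN
  M_A = w₀L²/3 = 18·6²/3 = 216 kN·m
Load 2 — uniform load w=17 kN/m over full span:
  R_A = wL = 17·6 = 102 kN
  M_A = wL²/2 = 17·6²/2 = 306 kN·m
Superposition: R_A = 156 kN, M_A = 522 kN·m

R_A = 156 kN, M_A = 522 kN·m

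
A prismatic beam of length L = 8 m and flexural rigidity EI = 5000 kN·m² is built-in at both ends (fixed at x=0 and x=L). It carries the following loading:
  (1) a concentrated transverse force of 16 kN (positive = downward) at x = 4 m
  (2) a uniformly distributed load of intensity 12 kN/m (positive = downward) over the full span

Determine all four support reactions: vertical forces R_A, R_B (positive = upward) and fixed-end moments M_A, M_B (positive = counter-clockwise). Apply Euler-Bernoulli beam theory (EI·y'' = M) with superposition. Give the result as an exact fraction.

R_A = 56 kN, M_A = 80 kN·m, R_B = 56 kN, M_B = -80 kN·m

Load 1 — point force P=16 kN at a=4 m (b=L-a=4):
  R_A = Pb²(3a+b)/L³ = 16·4²·(3·4+4)/8³ = 8 kN
  M_A = Pab²/L² = 16·4·4²/8² = 16 kN·m
  R_B = Pa²(a+3b)/L³ = 16·4²·(4+3·4)/8³ = 8 kN
  M_B = -Pa²b/L² = -16·4²·4/8² = -16 kN·m
Load 2 — uniform load w=12 kN/m over full span:
  R_A = wL/2 = 12·8/2 = 48 kN
  M_A = wL²/12 = 12·8²/12 = 64 kN·m
  R_B = wL/2 = 12·8/2 = 48 kN
  M_B = -wL²/12 = -12·8²/12 = -64 kN·m
Superposition: R_A = 56 kN, M_A = 80 kN·m, R_B = 56 kN, M_B = -80 kN·m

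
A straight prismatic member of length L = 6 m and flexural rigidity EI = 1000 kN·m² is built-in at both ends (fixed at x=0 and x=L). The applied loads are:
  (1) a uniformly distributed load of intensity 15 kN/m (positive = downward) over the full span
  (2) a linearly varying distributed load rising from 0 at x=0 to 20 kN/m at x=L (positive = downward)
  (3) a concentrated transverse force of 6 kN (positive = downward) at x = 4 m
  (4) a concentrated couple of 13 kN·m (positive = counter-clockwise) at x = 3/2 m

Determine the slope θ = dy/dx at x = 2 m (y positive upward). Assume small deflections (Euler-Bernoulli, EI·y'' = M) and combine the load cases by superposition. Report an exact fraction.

θ(2) = -239/7200 rad

Load 1 — uniform load w=15 kN/m over full span:
  θ_1 = -wx(L-x)(L-2x)/(12EI) = -15·2·(6-2)·(6-2·2)/(12·1000) = -1/50 rad
Load 2 — triangular load w₀=20 kN/m (0→w₀ over full span):
  θ_2 = -w₀(2x(L-x)(L-2x)(x+2L)+x²(L-x)²)/(120LEI) = -20·(2·2·(6-2)·(6-2·2)·(2+2·6)+2²·(6-2)²)/(120·6·1000) = -16/1125 rad
Load 3 — point force P=6 kN at a=4 m (b=L-a=2):
  θ_3 = -Pb²x(2aL-(3a+b)x)/(2L³EI)  [x≤a] = -6·2²·2·(2·4·6-(3·4+2)·2)/(2·6³·1000) = -1/450 rad
Load 4 — applied couple M₀=13 kN·m at a=3/2 m (b=L-a=9/2):
  θ_4 = (R_Ax²/2 - M_Ax - M₀(x-a))/EI  [x>a] with R_A=39/16, M_A=-39/16 = ((39/16)·2²/2 - (-39/16)·2 - 13·(2-(3/2)))/1000 = 13/4000 rad
Superposition: θ = Σ θ_i = -239/7200 rad ≈ -0.033194 rad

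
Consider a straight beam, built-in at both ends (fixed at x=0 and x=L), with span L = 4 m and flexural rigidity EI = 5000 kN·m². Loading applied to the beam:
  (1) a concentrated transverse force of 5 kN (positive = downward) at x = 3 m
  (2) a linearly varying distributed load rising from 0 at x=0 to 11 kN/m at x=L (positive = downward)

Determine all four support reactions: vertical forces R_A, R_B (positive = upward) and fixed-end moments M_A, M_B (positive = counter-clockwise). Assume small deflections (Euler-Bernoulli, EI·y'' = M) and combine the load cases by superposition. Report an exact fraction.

Load 1 — point force P=5 kN at a=3 m (b=L-a=1):
  R_A = Pb²(3a+b)/L³ = 5·1²·(3·3+1)/4³ = 25/32 kN
  M_A = Pab²/L² = 5·3·1²/4² = 15/16 kN·m
  R_B = Pa²(a+3b)/L³ = 5·3²·(3+3·1)/4³ = 135/32 kN
  M_B = -Pa²b/L² = -5·3²·1/4² = -45/16 kN·m
Load 2 — triangular load w₀=11 kN/m (0→w₀ over full span):
  R_A = 3w₀L/20 = 3·11·4/20 = 33/5 kN
  M_A = w₀L²/30 = 11·4²/30 = 88/15 kN·m
  R_B = 7w₀L/20 = 7·11·4/20 = 77/5 kN
  M_B = -w₀L²/20 = -11·4²/20 = -44/5 kN·m
Superposition: R_A = 1181/160 kN, M_A = 1633/240 kN·m, R_B = 3139/160 kN, M_B = -929/80 kN·m

R_A = 1181/160 kN, M_A = 1633/240 kN·m, R_B = 3139/160 kN, M_B = -929/80 kN·m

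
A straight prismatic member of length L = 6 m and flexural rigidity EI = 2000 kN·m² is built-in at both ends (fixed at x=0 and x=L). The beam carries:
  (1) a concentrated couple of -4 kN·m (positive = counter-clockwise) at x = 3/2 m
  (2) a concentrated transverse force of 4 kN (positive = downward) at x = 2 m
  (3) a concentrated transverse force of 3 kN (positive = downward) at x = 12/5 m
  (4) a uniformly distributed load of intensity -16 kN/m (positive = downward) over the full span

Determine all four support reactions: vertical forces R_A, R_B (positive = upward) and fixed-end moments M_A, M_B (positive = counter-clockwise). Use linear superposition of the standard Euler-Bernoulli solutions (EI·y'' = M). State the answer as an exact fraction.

R_A = -591881/13500 kN, M_A = -184961/4500 kN·m, R_B = -609619/13500 kN, M_B = 194599/4500 kN·m

Load 1 — applied couple M₀=-4 kN·m at a=3/2 m (b=L-a=9/2):
  R_A = 6M₀ab/L³ = 6·(-4)·(3/2)·(9/2)/6³ = -3/4 kN
  M_A = M₀b(2a-b)/L² = (-4)·(9/2)·(2·(3/2)-(9/2))/6² = 3/4 kN·m
  R_B = -6M₀ab/L³ = -6·(-4)·(3/2)·(9/2)/6³ = 3/4 kN
  M_B = M₀a(2b-a)/L² = (-4)·(3/2)·(2·(9/2)-(3/2))/6² = -5/4 kN·m
Load 2 — point force P=4 kN at a=2 m (b=L-a=4):
  R_A = Pb²(3a+b)/L³ = 4·4²·(3·2+4)/6³ = 80/27 kN
  M_A = Pab²/L² = 4·2·4²/6² = 32/9 kN·m
  R_B = Pa²(a+3b)/L³ = 4·2²·(2+3·4)/6³ = 28/27 kN
  M_B = -Pa²b/L² = -4·2²·4/6² = -16/9 kN·m
Load 3 — point force P=3 kN at a=12/5 m (b=L-a=18/5):
  R_A = Pb²(3a+b)/L³ = 3·(18/5)²·(3·(12/5)+(18/5))/6³ = 243/125 kN
  M_A = Pab²/L² = 3·(12/5)·(18/5)²/6² = 324/125 kN·m
  R_B = Pa²(a+3b)/L³ = 3·(12/5)²·((12/5)+3·(18/5))/6³ = 132/125 kN
  M_B = -Pa²b/L² = -3·(12/5)²·(18/5)/6² = -216/125 kN·m
Load 4 — uniform load w=-16 kN/m over full span:
  R_A = wL/2 = (-16)·6/2 = -48 kN
  M_A = wL²/12 = (-16)·6²/12 = -48 kN·m
  R_B = wL/2 = (-16)·6/2 = -48 kN
  M_B = -wL²/12 = -(-16)·6²/12 = 48 kN·m
Superposition: R_A = -591881/13500 kN, M_A = -184961/4500 kN·m, R_B = -609619/13500 kN, M_B = 194599/4500 kN·m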